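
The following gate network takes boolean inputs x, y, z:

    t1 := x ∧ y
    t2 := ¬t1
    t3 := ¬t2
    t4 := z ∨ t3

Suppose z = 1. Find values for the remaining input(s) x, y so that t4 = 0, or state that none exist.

no solution exists

With z = 1 fixed, none of the 4 settings of x, y give t4 = 0.
For example, with x=0, y=0:
t1 = x ∧ y = 0 ∧ 0 = 0
t2 = ¬t1 = ¬0 = 1
t3 = ¬t2 = ¬1 = 0
t4 = z ∨ t3 = 1 ∨ 0 = 1
giving t4 = 1 ≠ 0.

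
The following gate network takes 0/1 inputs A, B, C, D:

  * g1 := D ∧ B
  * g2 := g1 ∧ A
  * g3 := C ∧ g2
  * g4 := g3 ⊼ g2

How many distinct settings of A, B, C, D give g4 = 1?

g4 = g3 ⊼ g2 must be 1, so at least one of g3, g2 is 0.
Enumerating the 16 input combinations, 15 give g4 = 1 and 1 give g4 = 0.

15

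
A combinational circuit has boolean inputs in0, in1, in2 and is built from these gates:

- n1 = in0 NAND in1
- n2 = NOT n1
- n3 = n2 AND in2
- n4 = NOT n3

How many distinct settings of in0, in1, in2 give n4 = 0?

1

n4 = NOT n3 must be 0, so n3 = 1.
n3 = n2 AND in2 must be 1, so both n2 = 1 and in2 = 1.
Enumerating the 8 input combinations, 1 give n4 = 0 and 7 give n4 = 1.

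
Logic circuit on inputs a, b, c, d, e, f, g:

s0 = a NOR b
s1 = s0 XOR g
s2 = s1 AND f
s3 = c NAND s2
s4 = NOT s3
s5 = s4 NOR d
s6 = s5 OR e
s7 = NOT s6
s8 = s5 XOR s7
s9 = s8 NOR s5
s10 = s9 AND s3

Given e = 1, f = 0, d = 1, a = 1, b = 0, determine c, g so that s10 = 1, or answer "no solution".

c=0, g=1

Check with e = 1, f = 0, d = 1, a = 1, b = 0 and c=0, g=1:
s0 = a NOR b = 1 NOR 0 = 0
s1 = s0 XOR g = 0 XOR 1 = 1
s2 = s1 AND f = 1 AND 0 = 0
s3 = c NAND s2 = 0 NAND 0 = 1
s4 = NOT s3 = NOT 1 = 0
s5 = s4 NOR d = 0 NOR 1 = 0
s6 = s5 OR e = 0 OR 1 = 1
s7 = NOT s6 = NOT 1 = 0
s8 = s5 XOR s7 = 0 XOR 0 = 0
s9 = s8 NOR s5 = 0 NOR 0 = 1
s10 = s9 AND s3 = 1 AND 1 = 1
So s10 = 1.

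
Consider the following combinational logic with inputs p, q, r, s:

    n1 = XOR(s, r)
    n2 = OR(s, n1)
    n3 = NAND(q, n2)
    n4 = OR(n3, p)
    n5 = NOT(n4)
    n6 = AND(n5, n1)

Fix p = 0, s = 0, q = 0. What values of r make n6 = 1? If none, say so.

no solution exists

With p = 0, s = 0, q = 0 fixed, none of the 2 settings of r give n6 = 1.
For example, with r=0:
n1 = XOR(s, r) = XOR(0, 0) = 0
n2 = OR(s, n1) = OR(0, 0) = 0
n3 = NAND(q, n2) = NAND(0, 0) = 1
n4 = OR(n3, p) = OR(1, 0) = 1
n5 = NOT(n4) = NOT 1 = 0
n6 = AND(n5, n1) = AND(0, 0) = 0
giving n6 = 0 ≠ 1.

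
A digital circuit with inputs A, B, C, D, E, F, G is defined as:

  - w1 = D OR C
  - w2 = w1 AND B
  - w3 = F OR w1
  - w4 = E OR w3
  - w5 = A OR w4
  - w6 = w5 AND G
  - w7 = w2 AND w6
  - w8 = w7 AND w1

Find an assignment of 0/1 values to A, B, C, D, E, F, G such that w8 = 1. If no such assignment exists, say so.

A=1 B=1 C=1 D=1 E=0 F=1 G=1

w8 = w7 AND w1 must be 1, so both w7 = 1 and w1 = 1.
w7 = w2 AND w6 must be 1, so both w2 = 1 and w6 = 1.
w1 = D OR C must be 1, so at least one of D, C is 1.
Check with A=1 B=1 C=1 D=1 E=0 F=1 G=1:
w1 = D OR C = 1 OR 1 = 1
w2 = w1 AND B = 1 AND 1 = 1
w3 = F OR w1 = 1 OR 1 = 1
w4 = E OR w3 = 0 OR 1 = 1
w5 = A OR w4 = 1 OR 1 = 1
w6 = w5 AND G = 1 AND 1 = 1
w7 = w2 AND w6 = 1 AND 1 = 1
w8 = w7 AND w1 = 1 AND 1 = 1
So w8 = 1 as required.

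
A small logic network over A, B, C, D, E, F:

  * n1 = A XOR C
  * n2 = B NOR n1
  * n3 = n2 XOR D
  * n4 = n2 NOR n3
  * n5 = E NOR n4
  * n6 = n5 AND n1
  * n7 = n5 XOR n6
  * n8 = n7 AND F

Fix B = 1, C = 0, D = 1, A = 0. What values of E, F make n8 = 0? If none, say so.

Check with B = 1, C = 0, D = 1, A = 0 and E=1, F=1:
n1 = A XOR C = 0 XOR 0 = 0
n2 = B NOR n1 = 1 NOR 0 = 0
n3 = n2 XOR D = 0 XOR 1 = 1
n4 = n2 NOR n3 = 0 NOR 1 = 0
n5 = E NOR n4 = 1 NOR 0 = 0
n6 = n5 AND n1 = 0 AND 0 = 0
n7 = n5 XOR n6 = 0 XOR 0 = 0
n8 = n7 AND F = 0 AND 1 = 0
So n8 = 0.

E=1, F=1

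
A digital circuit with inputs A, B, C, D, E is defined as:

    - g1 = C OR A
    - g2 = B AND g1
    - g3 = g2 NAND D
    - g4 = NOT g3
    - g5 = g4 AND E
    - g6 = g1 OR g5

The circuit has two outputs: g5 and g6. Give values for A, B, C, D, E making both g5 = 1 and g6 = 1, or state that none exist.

A=1 B=1 C=1 D=1 E=1

Check with A=1 B=1 C=1 D=1 E=1:
g1 = C OR A = 1 OR 1 = 1
g2 = B AND g1 = 1 AND 1 = 1
g3 = g2 NAND D = 1 NAND 1 = 0
g4 = NOT g3 = NOT 0 = 1
g5 = g4 AND E = 1 AND 1 = 1
g6 = g1 OR g5 = 1 OR 1 = 1
So g5 = 1 and g6 = 1.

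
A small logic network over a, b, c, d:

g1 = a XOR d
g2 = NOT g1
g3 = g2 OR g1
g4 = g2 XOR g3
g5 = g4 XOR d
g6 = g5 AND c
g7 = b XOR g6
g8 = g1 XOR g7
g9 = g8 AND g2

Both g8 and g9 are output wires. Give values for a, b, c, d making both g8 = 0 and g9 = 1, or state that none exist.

no solution exists

Across all 16 input combinations, none give both g8 = 0 and g9 = 1.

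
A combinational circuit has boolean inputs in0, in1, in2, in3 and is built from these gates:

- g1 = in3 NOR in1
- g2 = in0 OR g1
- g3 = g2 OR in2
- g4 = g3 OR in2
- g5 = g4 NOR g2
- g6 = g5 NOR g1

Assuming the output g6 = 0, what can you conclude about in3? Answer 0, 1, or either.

either

Both values of in3 occur among assignments with g6 = 0:
  in3=0: in0=0, in1=0, in2=0, in3=0
  in3=1: in0=0, in1=0, in2=0, in3=1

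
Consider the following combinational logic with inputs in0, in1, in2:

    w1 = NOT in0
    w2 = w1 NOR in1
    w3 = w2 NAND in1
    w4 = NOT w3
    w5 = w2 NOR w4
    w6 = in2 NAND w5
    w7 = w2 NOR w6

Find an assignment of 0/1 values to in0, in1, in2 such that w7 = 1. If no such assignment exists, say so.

w7 = w2 NOR w6 must be 1, so both w2 = 0 and w6 = 0.
w2 = w1 NOR in1 must be 0, so at least one of w1, in1 is 1.
w6 = in2 NAND w5 must be 0, so both in2 = 1 and w5 = 1.
Check with in0=0, in1=1, in2=1:
w1 = NOT in0 = NOT 0 = 1
w2 = w1 NOR in1 = 1 NOR 1 = 0
w3 = w2 NAND in1 = 0 NAND 1 = 1
w4 = NOT w3 = NOT 1 = 0
w5 = w2 NOR w4 = 0 NOR 0 = 1
w6 = in2 NAND w5 = 1 NAND 1 = 0
w7 = w2 NOR w6 = 0 NOR 0 = 1
So w7 = 1 as required.

in0=0, in1=1, in2=1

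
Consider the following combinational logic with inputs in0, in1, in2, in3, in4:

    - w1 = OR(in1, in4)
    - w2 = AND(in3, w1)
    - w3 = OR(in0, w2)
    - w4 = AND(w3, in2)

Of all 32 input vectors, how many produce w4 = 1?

w4 = AND(w3, in2) must be 1, so both w3 = 1 and in2 = 1.
w3 = OR(in0, w2) must be 1, so at least one of in0, w2 is 1.
Enumerating the 32 input combinations, 11 give w4 = 1 and 21 give w4 = 0.

11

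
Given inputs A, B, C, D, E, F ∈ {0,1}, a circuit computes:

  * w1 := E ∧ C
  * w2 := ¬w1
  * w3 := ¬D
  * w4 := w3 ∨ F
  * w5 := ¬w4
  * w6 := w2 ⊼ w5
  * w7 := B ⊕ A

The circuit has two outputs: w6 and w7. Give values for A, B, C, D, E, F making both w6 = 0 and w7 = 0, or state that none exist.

Check with A=1, B=1, C=1, D=1, E=0, F=0:
w1 = E ∧ C = 0 ∧ 1 = 0
w2 = ¬w1 = ¬0 = 1
w3 = ¬D = ¬1 = 0
w4 = w3 ∨ F = 0 ∨ 0 = 0
w5 = ¬w4 = ¬0 = 1
w6 = w2 ⊼ w5 = 1 ⊼ 1 = 0
w7 = B ⊕ A = 1 ⊕ 1 = 0
So w6 = 0 and w7 = 0.

A=1, B=1, C=1, D=1, E=0, F=0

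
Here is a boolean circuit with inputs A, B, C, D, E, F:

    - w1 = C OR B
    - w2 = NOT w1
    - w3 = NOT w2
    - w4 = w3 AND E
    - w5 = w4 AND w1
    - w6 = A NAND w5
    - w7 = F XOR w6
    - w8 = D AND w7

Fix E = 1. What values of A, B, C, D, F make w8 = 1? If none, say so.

A=0, B=1, C=0, D=1, F=0

Check with E = 1 and A=0, B=1, C=0, D=1, F=0:
w1 = C OR B = 0 OR 1 = 1
w2 = NOT w1 = NOT 1 = 0
w3 = NOT w2 = NOT 0 = 1
w4 = w3 AND E = 1 AND 1 = 1
w5 = w4 AND w1 = 1 AND 1 = 1
w6 = A NAND w5 = 0 NAND 1 = 1
w7 = F XOR w6 = 0 XOR 1 = 1
w8 = D AND w7 = 1 AND 1 = 1
So w8 = 1.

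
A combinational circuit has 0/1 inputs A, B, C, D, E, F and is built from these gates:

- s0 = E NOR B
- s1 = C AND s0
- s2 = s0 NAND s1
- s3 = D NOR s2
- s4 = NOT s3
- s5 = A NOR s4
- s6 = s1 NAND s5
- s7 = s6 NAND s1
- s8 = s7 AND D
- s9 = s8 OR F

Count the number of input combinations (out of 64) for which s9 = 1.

s9 = s8 OR F must be 1, so at least one of s8, F is 1.
Enumerating the 64 input combinations, 46 give s9 = 1 and 18 give s9 = 0.

46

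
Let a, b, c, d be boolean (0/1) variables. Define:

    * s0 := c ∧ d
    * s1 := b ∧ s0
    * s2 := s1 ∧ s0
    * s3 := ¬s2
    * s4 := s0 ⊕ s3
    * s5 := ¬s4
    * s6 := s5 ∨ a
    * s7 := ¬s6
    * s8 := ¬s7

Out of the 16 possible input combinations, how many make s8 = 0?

s8 = ¬s7 must be 0, so s7 = 1.
Enumerating the 16 input combinations, 7 give s8 = 0 and 9 give s8 = 1.

7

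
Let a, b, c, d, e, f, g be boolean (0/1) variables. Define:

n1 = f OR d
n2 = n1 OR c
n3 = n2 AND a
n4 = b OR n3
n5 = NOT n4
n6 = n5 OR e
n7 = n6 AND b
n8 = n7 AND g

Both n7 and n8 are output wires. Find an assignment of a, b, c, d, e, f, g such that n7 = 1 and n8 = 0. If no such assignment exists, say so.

Check with a=0 b=1 c=1 d=1 e=1 f=0 g=0:
n1 = f OR d = 0 OR 1 = 1
n2 = n1 OR c = 1 OR 1 = 1
n3 = n2 AND a = 1 AND 0 = 0
n4 = b OR n3 = 1 OR 0 = 1
n5 = NOT n4 = NOT 1 = 0
n6 = n5 OR e = 0 OR 1 = 1
n7 = n6 AND b = 1 AND 1 = 1
n8 = n7 AND g = 1 AND 0 = 0
So n7 = 1 and n8 = 0.

a=0 b=1 c=1 d=1 e=1 f=0 g=0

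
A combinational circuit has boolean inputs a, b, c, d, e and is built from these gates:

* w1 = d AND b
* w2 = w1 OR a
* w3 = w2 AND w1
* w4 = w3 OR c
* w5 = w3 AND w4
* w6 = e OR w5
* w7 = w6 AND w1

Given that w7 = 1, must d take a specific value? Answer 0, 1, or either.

1

w7 = w6 AND w1 must be 1, so both w6 = 1 and w1 = 1.
w6 = e OR w5 must be 1, so at least one of e, w5 is 1.
w1 = d AND b must be 1, so both d = 1 and b = 1.
Every assignment with w7 = 1 has d = 1; there are 8 such assignment(s).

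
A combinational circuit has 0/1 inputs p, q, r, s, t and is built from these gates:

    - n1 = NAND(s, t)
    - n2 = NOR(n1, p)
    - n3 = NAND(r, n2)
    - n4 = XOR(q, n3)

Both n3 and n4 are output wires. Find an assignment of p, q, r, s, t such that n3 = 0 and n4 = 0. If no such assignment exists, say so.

Check with p=0 q=0 r=1 s=1 t=1:
n1 = NAND(s, t) = NAND(1, 1) = 0
n2 = NOR(n1, p) = NOR(0, 0) = 1
n3 = NAND(r, n2) = NAND(1, 1) = 0
n4 = XOR(q, n3) = XOR(0, 0) = 0
So n3 = 0 and n4 = 0.

p=0 q=0 r=1 s=1 t=1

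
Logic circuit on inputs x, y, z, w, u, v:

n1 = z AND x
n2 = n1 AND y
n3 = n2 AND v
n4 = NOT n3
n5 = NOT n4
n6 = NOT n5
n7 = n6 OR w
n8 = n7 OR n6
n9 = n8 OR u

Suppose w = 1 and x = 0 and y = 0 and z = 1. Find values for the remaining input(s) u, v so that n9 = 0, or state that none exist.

With w = 1 and x = 0 and y = 0 and z = 1 fixed, none of the 4 settings of u, v give n9 = 0.
For example, with u=1, v=1:
n1 = z AND x = 1 AND 0 = 0
n2 = n1 AND y = 0 AND 0 = 0
n3 = n2 AND v = 0 AND 1 = 0
n4 = NOT n3 = NOT 0 = 1
n5 = NOT n4 = NOT 1 = 0
n6 = NOT n5 = NOT 0 = 1
n7 = n6 OR w = 1 OR 1 = 1
n8 = n7 OR n6 = 1 OR 1 = 1
n9 = n8 OR u = 1 OR 1 = 1
giving n9 = 1 ≠ 0.

no solution exists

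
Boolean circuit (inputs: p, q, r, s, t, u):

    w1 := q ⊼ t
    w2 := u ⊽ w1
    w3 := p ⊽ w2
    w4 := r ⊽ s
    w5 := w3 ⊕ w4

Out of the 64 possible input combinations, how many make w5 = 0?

34

w5 = w3 ⊕ w4 must be 0, so w3 and w4 are equal.
Enumerating the 64 input combinations, 34 give w5 = 0 and 30 give w5 = 1.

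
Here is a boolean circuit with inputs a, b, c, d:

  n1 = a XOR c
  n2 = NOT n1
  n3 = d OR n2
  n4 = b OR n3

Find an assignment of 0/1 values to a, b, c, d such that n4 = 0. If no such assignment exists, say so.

n4 = b OR n3 must be 0, so both b = 0 and n3 = 0.
n3 = d OR n2 must be 0, so both d = 0 and n2 = 0.
Check with a=0, b=0, c=1, d=0:
n1 = a XOR c = 0 XOR 1 = 1
n2 = NOT n1 = NOT 1 = 0
n3 = d OR n2 = 0 OR 0 = 0
n4 = b OR n3 = 0 OR 0 = 0
So n4 = 0 as required.

a=0, b=0, c=1, d=0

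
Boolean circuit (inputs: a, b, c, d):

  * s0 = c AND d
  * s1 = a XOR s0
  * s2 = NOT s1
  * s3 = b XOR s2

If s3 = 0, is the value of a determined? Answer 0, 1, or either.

Both values of a occur among assignments with s3 = 0:
  a=0: a=0, b=0, c=1, d=1
  a=1: a=1, b=0, c=0, d=0

either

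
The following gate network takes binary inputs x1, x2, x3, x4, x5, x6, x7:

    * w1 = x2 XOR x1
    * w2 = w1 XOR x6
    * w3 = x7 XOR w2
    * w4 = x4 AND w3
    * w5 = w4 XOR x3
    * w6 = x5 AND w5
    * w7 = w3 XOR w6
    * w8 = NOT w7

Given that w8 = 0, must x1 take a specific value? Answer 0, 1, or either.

either

Both values of x1 occur among assignments with w8 = 0:
  x1=0: x1=0, x2=0, x3=0, x4=0, x5=0, x6=0, x7=1
  x1=1: x1=1, x2=0, x3=0, x4=0, x5=0, x6=0, x7=0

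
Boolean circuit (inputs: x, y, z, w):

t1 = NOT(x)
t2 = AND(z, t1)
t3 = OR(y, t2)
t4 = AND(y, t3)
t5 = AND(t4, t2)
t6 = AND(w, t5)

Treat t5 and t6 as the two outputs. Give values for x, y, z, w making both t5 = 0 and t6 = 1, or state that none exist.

no solution exists

Across all 16 input combinations, none give both t5 = 0 and t6 = 1.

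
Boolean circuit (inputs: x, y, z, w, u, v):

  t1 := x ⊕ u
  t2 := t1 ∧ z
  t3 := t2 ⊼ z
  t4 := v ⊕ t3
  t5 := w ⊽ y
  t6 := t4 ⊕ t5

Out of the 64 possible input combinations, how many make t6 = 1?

32

t6 = t4 ⊕ t5 must be 1, so t4 and t5 differ.
Enumerating the 64 input combinations, 32 give t6 = 1 and 32 give t6 = 0.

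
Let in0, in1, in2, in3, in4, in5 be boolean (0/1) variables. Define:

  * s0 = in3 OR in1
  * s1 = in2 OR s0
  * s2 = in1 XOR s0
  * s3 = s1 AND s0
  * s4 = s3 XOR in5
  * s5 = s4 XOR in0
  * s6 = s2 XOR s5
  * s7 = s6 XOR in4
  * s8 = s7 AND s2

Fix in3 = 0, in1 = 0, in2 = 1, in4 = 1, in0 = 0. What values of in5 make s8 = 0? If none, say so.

s8 = s7 AND s2 must be 0, so at least one of s7, s2 is 0.
Check with in3 = 0, in1 = 0, in2 = 1, in4 = 1, in0 = 0 and in5=0:
s0 = in3 OR in1 = 0 OR 0 = 0
s1 = in2 OR s0 = 1 OR 0 = 1
s2 = in1 XOR s0 = 0 XOR 0 = 0
s3 = s1 AND s0 = 1 AND 0 = 0
s4 = s3 XOR in5 = 0 XOR 0 = 0
s5 = s4 XOR in0 = 0 XOR 0 = 0
s6 = s2 XOR s5 = 0 XOR 0 = 0
s7 = s6 XOR in4 = 0 XOR 1 = 1
s8 = s7 AND s2 = 1 AND 0 = 0
So s8 = 0.

in5=0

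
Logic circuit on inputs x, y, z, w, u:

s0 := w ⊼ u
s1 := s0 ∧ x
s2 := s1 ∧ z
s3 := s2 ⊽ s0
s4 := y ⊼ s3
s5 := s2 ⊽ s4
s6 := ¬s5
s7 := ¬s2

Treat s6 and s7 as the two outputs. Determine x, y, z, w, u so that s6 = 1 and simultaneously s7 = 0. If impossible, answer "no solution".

Check with x=1, y=0, z=1, w=0, u=1:
s0 = w ⊼ u = 0 ⊼ 1 = 1
s1 = s0 ∧ x = 1 ∧ 1 = 1
s2 = s1 ∧ z = 1 ∧ 1 = 1
s3 = s2 ⊽ s0 = 1 ⊽ 1 = 0
s4 = y ⊼ s3 = 0 ⊼ 0 = 1
s5 = s2 ⊽ s4 = 1 ⊽ 1 = 0
s6 = ¬s5 = ¬0 = 1
s7 = ¬s2 = ¬1 = 0
So s6 = 1 and s7 = 0.

x=1, y=0, z=1, w=0, u=1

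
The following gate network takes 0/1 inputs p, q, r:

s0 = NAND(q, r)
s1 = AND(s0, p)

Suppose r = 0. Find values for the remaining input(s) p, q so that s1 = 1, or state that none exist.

s1 = AND(s0, p) must be 1, so both s0 = 1 and p = 1.
Check with r = 0 and p=1, q=0:
s0 = NAND(q, r) = NAND(0, 0) = 1
s1 = AND(s0, p) = AND(1, 1) = 1
So s1 = 1.

p=1 q=0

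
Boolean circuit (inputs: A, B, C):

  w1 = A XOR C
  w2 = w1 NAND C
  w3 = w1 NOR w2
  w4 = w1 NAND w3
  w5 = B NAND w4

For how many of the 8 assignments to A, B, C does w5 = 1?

w5 = B NAND w4 must be 1, so at least one of B, w4 is 0.
Satisfying assignments:
  A=0, B=0, C=0
  A=0, B=0, C=1
  A=1, B=0, C=0
  A=1, B=0, C=1

4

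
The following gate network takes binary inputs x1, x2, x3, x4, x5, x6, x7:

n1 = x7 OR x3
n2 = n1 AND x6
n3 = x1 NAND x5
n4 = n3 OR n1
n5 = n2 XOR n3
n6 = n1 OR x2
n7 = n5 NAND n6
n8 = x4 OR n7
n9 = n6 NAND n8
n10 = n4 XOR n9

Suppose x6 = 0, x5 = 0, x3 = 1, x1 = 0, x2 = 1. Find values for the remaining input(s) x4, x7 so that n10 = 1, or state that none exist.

x4=1, x7=1

Check with x6 = 0, x5 = 0, x3 = 1, x1 = 0, x2 = 1 and x4=1, x7=1:
n1 = x7 OR x3 = 1 OR 1 = 1
n2 = n1 AND x6 = 1 AND 0 = 0
n3 = x1 NAND x5 = 0 NAND 0 = 1
n4 = n3 OR n1 = 1 OR 1 = 1
n5 = n2 XOR n3 = 0 XOR 1 = 1
n6 = n1 OR x2 = 1 OR 1 = 1
n7 = n5 NAND n6 = 1 NAND 1 = 0
n8 = x4 OR n7 = 1 OR 0 = 1
n9 = n6 NAND n8 = 1 NAND 1 = 0
n10 = n4 XOR n9 = 1 XOR 0 = 1
So n10 = 1.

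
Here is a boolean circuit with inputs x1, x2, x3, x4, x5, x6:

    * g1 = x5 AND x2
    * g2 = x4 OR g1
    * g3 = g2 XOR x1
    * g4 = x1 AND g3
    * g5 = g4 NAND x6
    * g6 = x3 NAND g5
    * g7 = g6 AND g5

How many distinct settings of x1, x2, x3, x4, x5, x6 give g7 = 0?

35

g7 = g6 AND g5 must be 0, so at least one of g6, g5 is 0.
Enumerating the 64 input combinations, 35 give g7 = 0 and 29 give g7 = 1.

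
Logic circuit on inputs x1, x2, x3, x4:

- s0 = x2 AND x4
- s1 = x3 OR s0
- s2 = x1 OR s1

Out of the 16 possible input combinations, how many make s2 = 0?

3

s2 = x1 OR s1 must be 0, so both x1 = 0 and s1 = 0.
Satisfying assignments:
  x1=0, x2=0, x3=0, x4=0
  x1=0, x2=0, x3=0, x4=1
  x1=0, x2=1, x3=0, x4=0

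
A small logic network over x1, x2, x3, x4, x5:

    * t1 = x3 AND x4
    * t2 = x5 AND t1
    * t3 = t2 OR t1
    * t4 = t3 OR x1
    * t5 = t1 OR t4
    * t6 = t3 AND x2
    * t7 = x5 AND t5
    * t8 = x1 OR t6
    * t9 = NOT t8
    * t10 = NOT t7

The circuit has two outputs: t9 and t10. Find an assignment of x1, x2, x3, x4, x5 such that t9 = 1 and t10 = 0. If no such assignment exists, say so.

Check with x1=0 x2=0 x3=1 x4=1 x5=1:
t1 = x3 AND x4 = 1 AND 1 = 1
t2 = x5 AND t1 = 1 AND 1 = 1
t3 = t2 OR t1 = 1 OR 1 = 1
t4 = t3 OR x1 = 1 OR 0 = 1
t5 = t1 OR t4 = 1 OR 1 = 1
t6 = t3 AND x2 = 1 AND 0 = 0
t7 = x5 AND t5 = 1 AND 1 = 1
t8 = x1 OR t6 = 0 OR 0 = 0
t9 = NOT t8 = NOT 0 = 1
t10 = NOT t7 = NOT 1 = 0
So t9 = 1 and t10 = 0.

x1=0 x2=0 x3=1 x4=1 x5=1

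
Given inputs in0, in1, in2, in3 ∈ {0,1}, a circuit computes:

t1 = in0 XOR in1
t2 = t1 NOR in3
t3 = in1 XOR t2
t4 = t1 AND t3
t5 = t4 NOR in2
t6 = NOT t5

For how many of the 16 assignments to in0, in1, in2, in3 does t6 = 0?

6

t6 = NOT t5 must be 0, so t5 = 1.
t5 = t4 NOR in2 must be 1, so both t4 = 0 and in2 = 0.
Enumerating the 16 input combinations, 6 give t6 = 0 and 10 give t6 = 1.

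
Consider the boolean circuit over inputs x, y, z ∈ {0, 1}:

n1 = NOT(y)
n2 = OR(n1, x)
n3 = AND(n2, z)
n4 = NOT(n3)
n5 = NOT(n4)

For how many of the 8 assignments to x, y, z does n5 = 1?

n5 = NOT(n4) must be 1, so n4 = 0.
n4 = NOT(n3) must be 0, so n3 = 1.
Satisfying assignments:
  x=0, y=0, z=1
  x=1, y=0, z=1
  x=1, y=1, z=1

3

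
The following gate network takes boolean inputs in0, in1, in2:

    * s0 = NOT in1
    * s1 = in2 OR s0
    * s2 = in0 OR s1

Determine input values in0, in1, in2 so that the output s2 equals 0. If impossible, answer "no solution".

in0=0, in1=1, in2=0

s2 = in0 OR s1 must be 0, so both in0 = 0 and s1 = 0.
s1 = in2 OR s0 must be 0, so both in2 = 0 and s0 = 0.
Check with in0=0, in1=1, in2=0:
s0 = NOT in1 = NOT 1 = 0
s1 = in2 OR s0 = 0 OR 0 = 0
s2 = in0 OR s1 = 0 OR 0 = 0
So s2 = 0 as required.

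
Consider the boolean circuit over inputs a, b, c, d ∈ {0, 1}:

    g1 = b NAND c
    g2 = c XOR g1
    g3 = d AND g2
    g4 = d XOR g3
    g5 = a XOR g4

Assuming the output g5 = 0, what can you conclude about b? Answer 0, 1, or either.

either

Both values of b occur among assignments with g5 = 0:
  b=0: a=0, b=0, c=0, d=0
  b=1: a=0, b=1, c=0, d=0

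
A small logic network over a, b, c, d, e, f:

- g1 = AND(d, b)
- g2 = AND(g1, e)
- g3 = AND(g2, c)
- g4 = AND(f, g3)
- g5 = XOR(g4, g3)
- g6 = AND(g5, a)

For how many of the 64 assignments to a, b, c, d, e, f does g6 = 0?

g6 = AND(g5, a) must be 0, so at least one of g5, a is 0.
Enumerating the 64 input combinations, 63 give g6 = 0 and 1 give g6 = 1.

63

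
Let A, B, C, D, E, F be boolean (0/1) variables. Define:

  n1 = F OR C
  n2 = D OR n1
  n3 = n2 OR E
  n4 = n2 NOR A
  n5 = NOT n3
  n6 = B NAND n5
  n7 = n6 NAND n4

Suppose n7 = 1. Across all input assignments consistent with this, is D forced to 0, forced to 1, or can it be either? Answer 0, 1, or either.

Both values of D occur among assignments with n7 = 1:
  D=0: A=0, B=0, C=0, D=0, E=0, F=1
  D=1: A=0, B=0, C=0, D=1, E=0, F=0

either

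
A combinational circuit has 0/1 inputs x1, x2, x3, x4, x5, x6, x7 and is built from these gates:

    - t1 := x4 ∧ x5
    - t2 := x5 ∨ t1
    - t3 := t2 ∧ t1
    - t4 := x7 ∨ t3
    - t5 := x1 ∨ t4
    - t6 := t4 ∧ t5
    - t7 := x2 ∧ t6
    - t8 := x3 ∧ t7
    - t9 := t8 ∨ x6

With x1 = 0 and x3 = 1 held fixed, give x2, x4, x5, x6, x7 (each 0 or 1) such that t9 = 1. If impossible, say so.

x2=1, x4=1, x5=1, x6=0, x7=1

t9 = t8 ∨ x6 must be 1, so at least one of t8, x6 is 1.
Check with x1 = 0 and x3 = 1 and x2=1, x4=1, x5=1, x6=0, x7=1:
t1 = x4 ∧ x5 = 1 ∧ 1 = 1
t2 = x5 ∨ t1 = 1 ∨ 1 = 1
t3 = t2 ∧ t1 = 1 ∧ 1 = 1
t4 = x7 ∨ t3 = 1 ∨ 1 = 1
t5 = x1 ∨ t4 = 0 ∨ 1 = 1
t6 = t4 ∧ t5 = 1 ∧ 1 = 1
t7 = x2 ∧ t6 = 1 ∧ 1 = 1
t8 = x3 ∧ t7 = 1 ∧ 1 = 1
t9 = t8 ∨ x6 = 1 ∨ 0 = 1
So t9 = 1.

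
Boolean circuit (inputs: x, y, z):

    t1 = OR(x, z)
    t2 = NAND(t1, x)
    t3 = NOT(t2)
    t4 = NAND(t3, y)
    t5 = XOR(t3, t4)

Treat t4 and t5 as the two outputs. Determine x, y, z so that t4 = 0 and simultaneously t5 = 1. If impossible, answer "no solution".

x=1 y=1 z=0

Check with x=1 y=1 z=0:
t1 = OR(x, z) = OR(1, 0) = 1
t2 = NAND(t1, x) = NAND(1, 1) = 0
t3 = NOT(t2) = NOT 0 = 1
t4 = NAND(t3, y) = NAND(1, 1) = 0
t5 = XOR(t3, t4) = XOR(1, 0) = 1
So t4 = 0 and t5 = 1.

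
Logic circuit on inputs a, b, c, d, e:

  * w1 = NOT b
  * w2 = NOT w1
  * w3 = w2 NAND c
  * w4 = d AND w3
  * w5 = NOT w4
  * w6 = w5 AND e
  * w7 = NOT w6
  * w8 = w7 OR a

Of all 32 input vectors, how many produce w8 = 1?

27

w8 = w7 OR a must be 1, so at least one of w7, a is 1.
Enumerating the 32 input combinations, 27 give w8 = 1 and 5 give w8 = 0.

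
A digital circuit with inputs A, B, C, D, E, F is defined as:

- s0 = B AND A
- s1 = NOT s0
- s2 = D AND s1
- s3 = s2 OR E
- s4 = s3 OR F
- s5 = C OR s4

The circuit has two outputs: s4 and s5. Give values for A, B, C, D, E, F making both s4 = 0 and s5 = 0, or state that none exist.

Check with A=1, B=1, C=0, D=0, E=0, F=0:
s0 = B AND A = 1 AND 1 = 1
s1 = NOT s0 = NOT 1 = 0
s2 = D AND s1 = 0 AND 0 = 0
s3 = s2 OR E = 0 OR 0 = 0
s4 = s3 OR F = 0 OR 0 = 0
s5 = C OR s4 = 0 OR 0 = 0
So s4 = 0 and s5 = 0.

A=1, B=1, C=0, D=0, E=0, F=0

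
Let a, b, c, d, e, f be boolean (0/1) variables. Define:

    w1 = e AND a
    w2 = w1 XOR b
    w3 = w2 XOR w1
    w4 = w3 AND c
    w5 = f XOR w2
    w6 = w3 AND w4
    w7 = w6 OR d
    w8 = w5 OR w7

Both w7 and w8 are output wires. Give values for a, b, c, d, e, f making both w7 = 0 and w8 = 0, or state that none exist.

a=1, b=0, c=0, d=0, e=0, f=0

Check with a=1, b=0, c=0, d=0, e=0, f=0:
w1 = e AND a = 0 AND 1 = 0
w2 = w1 XOR b = 0 XOR 0 = 0
w3 = w2 XOR w1 = 0 XOR 0 = 0
w4 = w3 AND c = 0 AND 0 = 0
w5 = f XOR w2 = 0 XOR 0 = 0
w6 = w3 AND w4 = 0 AND 0 = 0
w7 = w6 OR d = 0 OR 0 = 0
w8 = w5 OR w7 = 0 OR 0 = 0
So w7 = 0 and w8 = 0.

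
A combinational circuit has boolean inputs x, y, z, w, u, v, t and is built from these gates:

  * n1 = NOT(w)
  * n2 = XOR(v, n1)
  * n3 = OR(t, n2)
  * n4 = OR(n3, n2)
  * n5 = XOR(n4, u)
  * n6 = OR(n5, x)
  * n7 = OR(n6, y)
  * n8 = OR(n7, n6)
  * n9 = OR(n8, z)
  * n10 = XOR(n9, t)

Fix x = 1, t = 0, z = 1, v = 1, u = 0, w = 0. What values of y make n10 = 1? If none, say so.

Check with x = 1, t = 0, z = 1, v = 1, u = 0, w = 0 and y=1:
n1 = NOT(w) = NOT 0 = 1
n2 = XOR(v, n1) = XOR(1, 1) = 0
n3 = OR(t, n2) = OR(0, 0) = 0
n4 = OR(n3, n2) = OR(0, 0) = 0
n5 = XOR(n4, u) = XOR(0, 0) = 0
n6 = OR(n5, x) = OR(0, 1) = 1
n7 = OR(n6, y) = OR(1, 1) = 1
n8 = OR(n7, n6) = OR(1, 1) = 1
n9 = OR(n8, z) = OR(1, 1) = 1
n10 = XOR(n9, t) = XOR(1, 0) = 1
So n10 = 1.

y=1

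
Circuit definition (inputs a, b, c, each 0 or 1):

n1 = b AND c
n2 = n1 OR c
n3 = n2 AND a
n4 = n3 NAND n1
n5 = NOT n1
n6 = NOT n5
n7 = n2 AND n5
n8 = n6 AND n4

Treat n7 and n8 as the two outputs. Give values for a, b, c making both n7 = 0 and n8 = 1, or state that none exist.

a=0, b=1, c=1

Check with a=0, b=1, c=1:
n1 = b AND c = 1 AND 1 = 1
n2 = n1 OR c = 1 OR 1 = 1
n3 = n2 AND a = 1 AND 0 = 0
n4 = n3 NAND n1 = 0 NAND 1 = 1
n5 = NOT n1 = NOT 1 = 0
n6 = NOT n5 = NOT 0 = 1
n7 = n2 AND n5 = 1 AND 0 = 0
n8 = n6 AND n4 = 1 AND 1 = 1
So n7 = 0 and n8 = 1.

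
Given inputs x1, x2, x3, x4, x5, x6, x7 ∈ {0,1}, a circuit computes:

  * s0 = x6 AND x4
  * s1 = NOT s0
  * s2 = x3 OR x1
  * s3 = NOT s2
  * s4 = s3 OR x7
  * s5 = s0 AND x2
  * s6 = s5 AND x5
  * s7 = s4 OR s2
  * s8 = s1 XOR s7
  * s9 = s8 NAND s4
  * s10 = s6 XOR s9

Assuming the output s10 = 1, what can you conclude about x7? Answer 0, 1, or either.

either

Both values of x7 occur among assignments with s10 = 1:
  x7=0: x1=0, x2=0, x3=0, x4=0, x5=0, x6=0, x7=0
  x7=1: x1=0, x2=0, x3=0, x4=0, x5=0, x6=0, x7=1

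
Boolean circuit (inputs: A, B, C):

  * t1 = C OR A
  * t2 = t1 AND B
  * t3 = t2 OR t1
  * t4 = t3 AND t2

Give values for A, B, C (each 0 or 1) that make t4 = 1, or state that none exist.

t4 = t3 AND t2 must be 1, so both t3 = 1 and t2 = 1.
Check with A=0, B=1, C=1:
t1 = C OR A = 1 OR 0 = 1
t2 = t1 AND B = 1 AND 1 = 1
t3 = t2 OR t1 = 1 OR 1 = 1
t4 = t3 AND t2 = 1 AND 1 = 1
So t4 = 1 as required.

A=0, B=1, C=1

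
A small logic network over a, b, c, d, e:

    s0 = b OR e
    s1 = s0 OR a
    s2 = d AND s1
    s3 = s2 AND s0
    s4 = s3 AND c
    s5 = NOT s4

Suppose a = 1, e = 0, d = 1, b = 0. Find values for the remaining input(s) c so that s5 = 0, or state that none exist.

With a = 1, e = 0, d = 1, b = 0 fixed, none of the 2 settings of c give s5 = 0.
For example, with c=1:
s0 = b OR e = 0 OR 0 = 0
s1 = s0 OR a = 0 OR 1 = 1
s2 = d AND s1 = 1 AND 1 = 1
s3 = s2 AND s0 = 1 AND 0 = 0
s4 = s3 AND c = 0 AND 1 = 0
s5 = NOT s4 = NOT 0 = 1
giving s5 = 1 ≠ 0.

no solution exists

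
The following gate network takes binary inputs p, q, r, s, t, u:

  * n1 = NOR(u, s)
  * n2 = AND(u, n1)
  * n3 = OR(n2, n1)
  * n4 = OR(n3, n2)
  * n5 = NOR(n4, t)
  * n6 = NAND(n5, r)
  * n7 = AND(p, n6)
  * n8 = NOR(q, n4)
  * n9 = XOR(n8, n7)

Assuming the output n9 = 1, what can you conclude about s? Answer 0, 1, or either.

either

Both values of s occur among assignments with n9 = 1:
  s=0: p=0, q=0, r=0, s=0, t=0, u=1
  s=1: p=0, q=0, r=0, s=1, t=0, u=0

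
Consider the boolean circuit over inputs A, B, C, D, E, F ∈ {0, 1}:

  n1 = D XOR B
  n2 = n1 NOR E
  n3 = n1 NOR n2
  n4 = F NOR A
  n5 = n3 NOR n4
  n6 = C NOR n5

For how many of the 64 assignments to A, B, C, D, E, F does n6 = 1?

n6 = C NOR n5 must be 1, so both C = 0 and n5 = 0.
n5 = n3 NOR n4 must be 0, so at least one of n3, n4 is 1.
Enumerating the 64 input combinations, 14 give n6 = 1 and 50 give n6 = 0.

14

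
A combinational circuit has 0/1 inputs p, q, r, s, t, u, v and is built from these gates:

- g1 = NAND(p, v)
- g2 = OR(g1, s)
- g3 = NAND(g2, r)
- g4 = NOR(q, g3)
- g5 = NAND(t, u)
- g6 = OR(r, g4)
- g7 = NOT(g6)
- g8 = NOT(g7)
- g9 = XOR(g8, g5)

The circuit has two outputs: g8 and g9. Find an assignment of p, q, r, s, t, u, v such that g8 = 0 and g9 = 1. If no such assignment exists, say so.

p=0, q=0, r=0, s=1, t=1, u=0, v=1

Check with p=0, q=0, r=0, s=1, t=1, u=0, v=1:
g1 = NAND(p, v) = NAND(0, 1) = 1
g2 = OR(g1, s) = OR(1, 1) = 1
g3 = NAND(g2, r) = NAND(1, 0) = 1
g4 = NOR(q, g3) = NOR(0, 1) = 0
g5 = NAND(t, u) = NAND(1, 0) = 1
g6 = OR(r, g4) = OR(0, 0) = 0
g7 = NOT(g6) = NOT 0 = 1
g8 = NOT(g7) = NOT 1 = 0
g9 = XOR(g8, g5) = XOR(0, 1) = 1
So g8 = 0 and g9 = 1.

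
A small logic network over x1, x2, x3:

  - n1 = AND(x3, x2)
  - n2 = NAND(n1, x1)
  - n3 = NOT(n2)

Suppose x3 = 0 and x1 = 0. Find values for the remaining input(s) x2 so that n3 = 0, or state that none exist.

n3 = NOT(n2) must be 0, so n2 = 1.
n2 = NAND(n1, x1) must be 1, so at least one of n1, x1 is 0.
Check with x3 = 0 and x1 = 0 and x2=0:
n1 = AND(x3, x2) = AND(0, 0) = 0
n2 = NAND(n1, x1) = NAND(0, 0) = 1
n3 = NOT(n2) = NOT 1 = 0
So n3 = 0.

x2=0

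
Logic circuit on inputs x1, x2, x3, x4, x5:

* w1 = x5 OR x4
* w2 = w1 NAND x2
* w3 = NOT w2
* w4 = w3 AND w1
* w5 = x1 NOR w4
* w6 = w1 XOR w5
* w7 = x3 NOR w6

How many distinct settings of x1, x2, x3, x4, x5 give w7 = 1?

5

w7 = x3 NOR w6 must be 1, so both x3 = 0 and w6 = 0.
Satisfying assignments:
  x1=0, x2=0, x3=0, x4=0, x5=1
  x1=0, x2=0, x3=0, x4=1, x5=0
  x1=0, x2=0, x3=0, x4=1, x5=1
  x1=1, x2=0, x3=0, x4=0, x5=0
  x1=1, x2=1, x3=0, x4=0, x5=0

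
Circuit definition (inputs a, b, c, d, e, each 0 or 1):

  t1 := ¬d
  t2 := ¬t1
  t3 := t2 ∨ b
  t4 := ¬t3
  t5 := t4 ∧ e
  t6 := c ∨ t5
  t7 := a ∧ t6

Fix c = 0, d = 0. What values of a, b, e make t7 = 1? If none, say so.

t7 = a ∧ t6 must be 1, so both a = 1 and t6 = 1.
Check with c = 0, d = 0 and a=1, b=0, e=1:
t1 = ¬d = ¬0 = 1
t2 = ¬t1 = ¬1 = 0
t3 = t2 ∨ b = 0 ∨ 0 = 0
t4 = ¬t3 = ¬0 = 1
t5 = t4 ∧ e = 1 ∧ 1 = 1
t6 = c ∨ t5 = 0 ∨ 1 = 1
t7 = a ∧ t6 = 1 ∧ 1 = 1
So t7 = 1.

a=1 b=0 e=1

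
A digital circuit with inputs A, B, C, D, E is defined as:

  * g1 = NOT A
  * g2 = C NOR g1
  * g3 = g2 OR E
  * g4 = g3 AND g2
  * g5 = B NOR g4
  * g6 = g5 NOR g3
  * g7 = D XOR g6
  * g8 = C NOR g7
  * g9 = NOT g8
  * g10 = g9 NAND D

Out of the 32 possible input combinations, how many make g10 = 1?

g10 = g9 NAND D must be 1, so at least one of g9, D is 0.
Enumerating the 32 input combinations, 17 give g10 = 1 and 15 give g10 = 0.

17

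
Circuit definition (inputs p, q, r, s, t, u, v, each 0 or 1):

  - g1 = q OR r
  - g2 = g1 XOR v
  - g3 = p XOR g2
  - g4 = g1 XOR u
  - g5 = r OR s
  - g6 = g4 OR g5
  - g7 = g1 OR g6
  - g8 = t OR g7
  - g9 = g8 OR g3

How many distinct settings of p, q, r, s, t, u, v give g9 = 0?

2

g9 = g8 OR g3 must be 0, so both g8 = 0 and g3 = 0.
Satisfying assignments:
  p=0, q=0, r=0, s=0, t=0, u=0, v=0
  p=1, q=0, r=0, s=0, t=0, u=0, v=1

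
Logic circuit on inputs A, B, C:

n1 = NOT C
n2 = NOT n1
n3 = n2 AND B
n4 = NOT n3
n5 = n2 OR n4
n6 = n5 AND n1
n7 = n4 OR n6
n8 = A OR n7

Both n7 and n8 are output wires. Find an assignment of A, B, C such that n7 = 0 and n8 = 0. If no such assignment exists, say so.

Check with A=0 B=1 C=1:
n1 = NOT C = NOT 1 = 0
n2 = NOT n1 = NOT 0 = 1
n3 = n2 AND B = 1 AND 1 = 1
n4 = NOT n3 = NOT 1 = 0
n5 = n2 OR n4 = 1 OR 0 = 1
n6 = n5 AND n1 = 1 AND 0 = 0
n7 = n4 OR n6 = 0 OR 0 = 0
n8 = A OR n7 = 0 OR 0 = 0
So n7 = 0 and n8 = 0.

A=0 B=1 C=1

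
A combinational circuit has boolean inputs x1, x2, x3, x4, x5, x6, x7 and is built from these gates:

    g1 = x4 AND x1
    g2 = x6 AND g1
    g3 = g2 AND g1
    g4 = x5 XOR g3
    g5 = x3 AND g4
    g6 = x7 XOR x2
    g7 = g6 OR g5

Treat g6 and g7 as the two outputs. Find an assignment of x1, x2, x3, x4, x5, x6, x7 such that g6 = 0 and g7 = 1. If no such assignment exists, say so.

x1=0, x2=1, x3=1, x4=1, x5=1, x6=0, x7=1

Check with x1=0, x2=1, x3=1, x4=1, x5=1, x6=0, x7=1:
g1 = x4 AND x1 = 1 AND 0 = 0
g2 = x6 AND g1 = 0 AND 0 = 0
g3 = g2 AND g1 = 0 AND 0 = 0
g4 = x5 XOR g3 = 1 XOR 0 = 1
g5 = x3 AND g4 = 1 AND 1 = 1
g6 = x7 XOR x2 = 1 XOR 1 = 0
g7 = g6 OR g5 = 0 OR 1 = 1
So g6 = 0 and g7 = 1.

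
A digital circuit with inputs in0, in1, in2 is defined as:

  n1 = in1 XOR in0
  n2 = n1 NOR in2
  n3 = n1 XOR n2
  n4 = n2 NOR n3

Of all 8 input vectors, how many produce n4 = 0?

6

n4 = n2 NOR n3 must be 0, so at least one of n2, n3 is 1.
Satisfying assignments:
  in0=0, in1=0, in2=0
  in0=0, in1=1, in2=0
  in0=0, in1=1, in2=1
  in0=1, in1=0, in2=0
  in0=1, in1=0, in2=1
  in0=1, in1=1, in2=0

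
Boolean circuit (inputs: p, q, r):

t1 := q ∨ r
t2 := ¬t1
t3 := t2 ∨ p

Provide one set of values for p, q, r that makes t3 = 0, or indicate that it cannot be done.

t3 = t2 ∨ p must be 0, so both t2 = 0 and p = 0.
t2 = ¬t1 must be 0, so t1 = 1.
Check with p=0, q=1, r=0:
t1 = q ∨ r = 1 ∨ 0 = 1
t2 = ¬t1 = ¬1 = 0
t3 = t2 ∨ p = 0 ∨ 0 = 0
So t3 = 0 as required.

p=0, q=1, r=0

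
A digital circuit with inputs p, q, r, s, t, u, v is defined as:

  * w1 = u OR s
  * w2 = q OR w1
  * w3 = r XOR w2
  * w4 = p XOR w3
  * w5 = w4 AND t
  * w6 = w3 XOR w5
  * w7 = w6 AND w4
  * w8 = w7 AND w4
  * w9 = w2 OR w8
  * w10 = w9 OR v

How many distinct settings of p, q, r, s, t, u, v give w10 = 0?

6

w10 = w9 OR v must be 0, so both w9 = 0 and v = 0.
w9 = w2 OR w8 must be 0, so both w2 = 0 and w8 = 0.
w2 = q OR w1 must be 0, so both q = 0 and w1 = 0.
Satisfying assignments:
  p=0, q=0, r=0, s=0, t=0, u=0, v=0
  p=0, q=0, r=0, s=0, t=1, u=0, v=0
  p=0, q=0, r=1, s=0, t=1, u=0, v=0
  p=1, q=0, r=0, s=0, t=0, u=0, v=0
  p=1, q=0, r=1, s=0, t=0, u=0, v=0
  p=1, q=0, r=1, s=0, t=1, u=0, v=0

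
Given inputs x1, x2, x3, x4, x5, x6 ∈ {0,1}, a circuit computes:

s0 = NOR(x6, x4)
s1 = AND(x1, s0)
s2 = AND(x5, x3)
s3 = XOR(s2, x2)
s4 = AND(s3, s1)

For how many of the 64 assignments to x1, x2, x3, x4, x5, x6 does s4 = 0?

60

s4 = AND(s3, s1) must be 0, so at least one of s3, s1 is 0.
Enumerating the 64 input combinations, 60 give s4 = 0 and 4 give s4 = 1.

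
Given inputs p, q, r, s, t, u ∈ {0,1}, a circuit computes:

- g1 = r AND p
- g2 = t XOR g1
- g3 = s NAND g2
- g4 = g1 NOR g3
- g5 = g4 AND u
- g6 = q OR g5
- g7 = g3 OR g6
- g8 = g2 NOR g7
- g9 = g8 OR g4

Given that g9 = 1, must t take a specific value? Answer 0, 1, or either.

1

g9 = g8 OR g4 must be 1, so at least one of g8, g4 is 1.
Every assignment with g9 = 1 has t = 1; there are 12 such assignment(s).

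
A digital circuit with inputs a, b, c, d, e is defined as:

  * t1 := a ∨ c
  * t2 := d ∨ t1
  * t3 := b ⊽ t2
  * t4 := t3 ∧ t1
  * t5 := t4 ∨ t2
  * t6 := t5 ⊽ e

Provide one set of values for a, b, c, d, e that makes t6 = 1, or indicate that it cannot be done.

a=0, b=1, c=0, d=0, e=0

Check with a=0, b=1, c=0, d=0, e=0:
t1 = a ∨ c = 0 ∨ 0 = 0
t2 = d ∨ t1 = 0 ∨ 0 = 0
t3 = b ⊽ t2 = 1 ⊽ 0 = 0
t4 = t3 ∧ t1 = 0 ∧ 0 = 0
t5 = t4 ∨ t2 = 0 ∨ 0 = 0
t6 = t5 ⊽ e = 0 ⊽ 0 = 1
So t6 = 1 as required.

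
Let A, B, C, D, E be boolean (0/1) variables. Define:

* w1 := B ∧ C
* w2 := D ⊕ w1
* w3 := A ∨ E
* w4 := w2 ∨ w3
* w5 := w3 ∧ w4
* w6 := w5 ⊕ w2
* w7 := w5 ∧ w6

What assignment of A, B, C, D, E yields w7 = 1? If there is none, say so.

w7 = w5 ∧ w6 must be 1, so both w5 = 1 and w6 = 1.
w5 = w3 ∧ w4 must be 1, so both w3 = 1 and w4 = 1.
Check with A=1 B=1 C=0 D=0 E=0:
w1 = B ∧ C = 1 ∧ 0 = 0
w2 = D ⊕ w1 = 0 ⊕ 0 = 0
w3 = A ∨ E = 1 ∨ 0 = 1
w4 = w2 ∨ w3 = 0 ∨ 1 = 1
w5 = w3 ∧ w4 = 1 ∧ 1 = 1
w6 = w5 ⊕ w2 = 1 ⊕ 0 = 1
w7 = w5 ∧ w6 = 1 ∧ 1 = 1
So w7 = 1 as required.

A=1 B=1 C=0 D=0 E=0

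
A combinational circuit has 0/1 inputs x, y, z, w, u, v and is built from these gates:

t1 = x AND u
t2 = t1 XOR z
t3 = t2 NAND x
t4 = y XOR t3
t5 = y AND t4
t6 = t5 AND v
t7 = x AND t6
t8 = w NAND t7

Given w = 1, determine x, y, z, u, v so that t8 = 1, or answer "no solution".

Check with w = 1 and x=1, y=1, z=0, u=1, v=0:
t1 = x AND u = 1 AND 1 = 1
t2 = t1 XOR z = 1 XOR 0 = 1
t3 = t2 NAND x = 1 NAND 1 = 0
t4 = y XOR t3 = 1 XOR 0 = 1
t5 = y AND t4 = 1 AND 1 = 1
t6 = t5 AND v = 1 AND 0 = 0
t7 = x AND t6 = 1 AND 0 = 0
t8 = w NAND t7 = 1 NAND 0 = 1
So t8 = 1.

x=1, y=1, z=0, u=1, v=0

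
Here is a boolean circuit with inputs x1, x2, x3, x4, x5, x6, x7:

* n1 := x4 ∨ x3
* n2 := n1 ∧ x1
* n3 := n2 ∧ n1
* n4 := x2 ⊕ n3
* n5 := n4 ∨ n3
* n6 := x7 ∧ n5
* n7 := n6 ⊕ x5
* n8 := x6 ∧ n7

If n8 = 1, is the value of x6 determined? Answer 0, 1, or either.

1

n8 = x6 ∧ n7 must be 1, so both x6 = 1 and n7 = 1.
n7 = n6 ⊕ x5 must be 1, so n6 and x5 differ.
Every assignment with n8 = 1 has x6 = 1; there are 32 such assignment(s).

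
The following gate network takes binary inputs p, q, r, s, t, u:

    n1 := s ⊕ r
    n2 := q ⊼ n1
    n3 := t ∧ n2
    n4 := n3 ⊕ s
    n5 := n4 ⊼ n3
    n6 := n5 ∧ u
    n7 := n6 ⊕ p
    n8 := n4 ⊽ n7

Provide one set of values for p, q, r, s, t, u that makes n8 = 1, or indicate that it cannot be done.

n8 = n4 ⊽ n7 must be 1, so both n4 = 0 and n7 = 0.
Check with p=1 q=1 r=1 s=0 t=0 u=1:
n1 = s ⊕ r = 0 ⊕ 1 = 1
n2 = q ⊼ n1 = 1 ⊼ 1 = 0
n3 = t ∧ n2 = 0 ∧ 0 = 0
n4 = n3 ⊕ s = 0 ⊕ 0 = 0
n5 = n4 ⊼ n3 = 0 ⊼ 0 = 1
n6 = n5 ∧ u = 1 ∧ 1 = 1
n7 = n6 ⊕ p = 1 ⊕ 1 = 0
n8 = n4 ⊽ n7 = 0 ⊽ 0 = 1
So n8 = 1 as required.

p=1 q=1 r=1 s=0 t=0 u=1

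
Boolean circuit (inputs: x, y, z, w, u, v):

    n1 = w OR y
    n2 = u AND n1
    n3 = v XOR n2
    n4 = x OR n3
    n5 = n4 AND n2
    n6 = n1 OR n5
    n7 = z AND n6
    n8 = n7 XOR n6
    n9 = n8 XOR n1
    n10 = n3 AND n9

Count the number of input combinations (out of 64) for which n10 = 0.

n10 = n3 AND n9 must be 0, so at least one of n3, n9 is 0.
Enumerating the 64 input combinations, 52 give n10 = 0 and 12 give n10 = 1.

52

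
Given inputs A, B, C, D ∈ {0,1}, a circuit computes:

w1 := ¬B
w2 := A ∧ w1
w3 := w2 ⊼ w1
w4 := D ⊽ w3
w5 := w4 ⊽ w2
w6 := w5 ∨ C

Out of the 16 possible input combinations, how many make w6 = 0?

w6 = w5 ∨ C must be 0, so both w5 = 0 and C = 0.
Satisfying assignments:
  A=1, B=0, C=0, D=0
  A=1, B=0, C=0, D=1

2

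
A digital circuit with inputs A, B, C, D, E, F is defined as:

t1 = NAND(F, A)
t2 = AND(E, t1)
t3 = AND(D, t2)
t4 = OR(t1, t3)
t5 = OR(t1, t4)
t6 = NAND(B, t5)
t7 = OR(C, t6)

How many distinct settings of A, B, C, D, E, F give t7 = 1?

t7 = OR(C, t6) must be 1, so at least one of C, t6 is 1.
Enumerating the 64 input combinations, 52 give t7 = 1 and 12 give t7 = 0.

52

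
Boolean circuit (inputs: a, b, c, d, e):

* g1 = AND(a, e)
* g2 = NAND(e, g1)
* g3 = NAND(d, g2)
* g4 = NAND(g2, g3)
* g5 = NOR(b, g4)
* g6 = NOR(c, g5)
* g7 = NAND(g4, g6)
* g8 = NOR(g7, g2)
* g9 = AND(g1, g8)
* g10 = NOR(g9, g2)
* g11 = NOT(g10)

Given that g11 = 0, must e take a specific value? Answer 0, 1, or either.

1

g11 = NOT(g10) must be 0, so g10 = 1.
Every assignment with g11 = 0 has e = 1; there are 4 such assignment(s).
  a=1, b=0, c=1, d=0, e=1
  a=1, b=0, c=1, d=1, e=1
  a=1, b=1, c=1, d=0, e=1
  a=1, b=1, c=1, d=1, e=1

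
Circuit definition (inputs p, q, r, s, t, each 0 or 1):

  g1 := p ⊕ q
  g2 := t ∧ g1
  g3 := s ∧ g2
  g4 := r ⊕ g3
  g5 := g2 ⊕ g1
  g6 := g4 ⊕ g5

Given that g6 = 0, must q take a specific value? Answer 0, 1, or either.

either

Both values of q occur among assignments with g6 = 0:
  q=0: p=0, q=0, r=0, s=0, t=0
  q=1: p=0, q=1, r=0, s=0, t=1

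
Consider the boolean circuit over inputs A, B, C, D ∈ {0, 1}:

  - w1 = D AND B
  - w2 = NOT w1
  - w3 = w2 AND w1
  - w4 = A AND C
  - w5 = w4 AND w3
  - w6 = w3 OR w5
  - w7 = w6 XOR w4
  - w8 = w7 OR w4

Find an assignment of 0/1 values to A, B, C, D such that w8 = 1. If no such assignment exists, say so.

A=1, B=1, C=1, D=0

w8 = w7 OR w4 must be 1, so at least one of w7, w4 is 1.
Check with A=1, B=1, C=1, D=0:
w1 = D AND B = 0 AND 1 = 0
w2 = NOT w1 = NOT 0 = 1
w3 = w2 AND w1 = 1 AND 0 = 0
w4 = A AND C = 1 AND 1 = 1
w5 = w4 AND w3 = 1 AND 0 = 0
w6 = w3 OR w5 = 0 OR 0 = 0
w7 = w6 XOR w4 = 0 XOR 1 = 1
w8 = w7 OR w4 = 1 OR 1 = 1
So w8 = 1 as required.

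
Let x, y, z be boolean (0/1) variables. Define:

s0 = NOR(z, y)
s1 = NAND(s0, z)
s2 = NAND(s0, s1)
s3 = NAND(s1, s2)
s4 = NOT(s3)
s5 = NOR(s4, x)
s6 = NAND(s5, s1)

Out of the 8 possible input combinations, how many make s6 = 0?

1

s6 = NAND(s5, s1) must be 0, so both s5 = 1 and s1 = 1.
Enumerating the 8 input combinations, 1 give s6 = 0 and 7 give s6 = 1.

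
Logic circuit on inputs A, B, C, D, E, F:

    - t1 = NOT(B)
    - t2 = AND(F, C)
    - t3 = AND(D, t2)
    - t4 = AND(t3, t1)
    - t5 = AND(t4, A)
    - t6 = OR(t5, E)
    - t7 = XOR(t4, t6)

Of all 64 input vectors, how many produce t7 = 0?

33

t7 = XOR(t4, t6) must be 0, so t4 and t6 are equal.
Enumerating the 64 input combinations, 33 give t7 = 0 and 31 give t7 = 1.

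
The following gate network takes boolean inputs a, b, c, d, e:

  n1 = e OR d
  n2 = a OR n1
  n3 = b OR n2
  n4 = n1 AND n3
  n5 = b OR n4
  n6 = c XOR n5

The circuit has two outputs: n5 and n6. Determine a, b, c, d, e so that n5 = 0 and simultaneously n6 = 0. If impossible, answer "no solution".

Check with a=1, b=0, c=0, d=0, e=0:
n1 = e OR d = 0 OR 0 = 0
n2 = a OR n1 = 1 OR 0 = 1
n3 = b OR n2 = 0 OR 1 = 1
n4 = n1 AND n3 = 0 AND 1 = 0
n5 = b OR n4 = 0 OR 0 = 0
n6 = c XOR n5 = 0 XOR 0 = 0
So n5 = 0 and n6 = 0.

a=1, b=0, c=0, d=0, e=0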